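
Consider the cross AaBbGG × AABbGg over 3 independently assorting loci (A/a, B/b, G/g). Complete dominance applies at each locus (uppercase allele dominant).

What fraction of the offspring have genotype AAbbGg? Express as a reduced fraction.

AaBbGG gametes: ABG×2, AbG×2, aBG×2, abG×2
AABbGg gametes: ABG×2, ABg×2, AbG×2, Abg×2
AaBbGG×AABbGg grid (8·8=64): AABBGG=4 AABBGg=4 AABbGG=8 AABbGg=8 AAbbGG=4 AAbbGg=4 AaBBGG=4 AaBBGg=4 AaBbGG=8 AaBbGg=8 AabbGG=4 AabbGg=4
AAbbGg hits 4/64; gcd=4; 4÷4/64÷4 = 1/16

P(AAbbGg) = 1/16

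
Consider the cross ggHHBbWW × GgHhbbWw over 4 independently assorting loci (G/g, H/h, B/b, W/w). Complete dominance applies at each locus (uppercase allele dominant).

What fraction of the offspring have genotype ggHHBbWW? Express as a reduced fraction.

ggHHBbWW gametes: gHBW×8, gHbW×8
GgHhbbWw gametes: GHbW×2, GHbw×2, GhbW×2, Ghbw×2, gHbW×2, gHbw×2, ghbW×2, ghbw×2
ggHHBbWW×GgHhbbWw grid (16·16=256): GgHHBbWW=16 GgHHBbWw=16 GgHHbbWW=16 GgHHbbWw=16 GgHhBbWW=16 GgHhBbWw=16 GgHhbbWW=16 GgHhbbWw=16 ggHHBbWW=16 ggHHBbWw=16 ggHHbbWW=16 ggHHbbWw=16 ggHhBbWW=16 ggHhBbWw=16 ggHhbbWW=16 ggHhbbWw=16
ggHHBbWW hits 16/256; gcd=16; 16÷16/256÷16 = 1/16

P(ggHHBbWW) = 1/16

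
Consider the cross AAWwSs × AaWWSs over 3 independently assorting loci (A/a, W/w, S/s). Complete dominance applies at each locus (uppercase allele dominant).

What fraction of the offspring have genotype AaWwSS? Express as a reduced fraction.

P(AaWwSS) = 1/16

AAWwSs gametes: AWS×2, AWs×2, AwS×2, Aws×2
AaWWSs gametes: AWS×2, AWs×2, aWS×2, aWs×2
AAWwSs×AaWWSs grid (8·8=64): AAWWSS=4 AAWWSs=8 AAWWss=4 AAWwSS=4 AAWwSs=8 AAWwss=4 AaWWSS=4 AaWWSs=8 AaWWss=4 AaWwSS=4 AaWwSs=8 AaWwss=4
AaWwSS hits 4/64; gcd=4; 4÷4/64÷4 = 1/16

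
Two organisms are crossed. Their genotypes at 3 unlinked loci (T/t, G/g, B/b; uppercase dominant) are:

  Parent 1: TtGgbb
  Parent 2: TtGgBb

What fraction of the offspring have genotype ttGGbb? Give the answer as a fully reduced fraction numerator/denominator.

TtGgbb gametes: TGb×2, Tgb×2, tGb×2, tgb×2
TtGgBb gametes: TGB×1, TGb×1, TgB×1, Tgb×1, tGB×1, tGb×1, tgB×1, tgb×1
TtGgbb×TtGgBb grid (8·8=64): TTGGBb=2 TTGGbb=2 TTGgBb=4 TTGgbb=4 TTggBb=2 TTggbb=2 TtGGBb=4 TtGGbb=4 TtGgBb=8 TtGgbb=8 TtggBb=4 Ttggbb=4 ttGGBb=2 ttGGbb=2 ttGgBb=4 ttGgbb=4 ttggBb=2 ttggbb=2
ttGGbb hits 2/64; gcd=2; 2÷2/64÷2 = 1/32

P(ttGGbb) = 1/32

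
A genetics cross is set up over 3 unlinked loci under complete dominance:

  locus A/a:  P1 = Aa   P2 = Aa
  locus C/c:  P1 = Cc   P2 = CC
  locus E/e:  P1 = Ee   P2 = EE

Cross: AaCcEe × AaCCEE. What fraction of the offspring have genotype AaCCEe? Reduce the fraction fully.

P(AaCCEe) = 1/8

AaCcEe gametes: ACE×1, ACe×1, AcE×1, Ace×1, aCE×1, aCe×1, acE×1, ace×1
AaCCEE gametes: ACE×4, aCE×4
AaCcEe×AaCCEE grid (8·8=64): AACCEE=4 AACCEe=4 AACcEE=4 AACcEe=4 AaCCEE=8 AaCCEe=8 AaCcEE=8 AaCcEe=8 aaCCEE=4 aaCCEe=4 aaCcEE=4 aaCcEe=4
AaCCEe hits 8/64; gcd=8; 8÷8/64÷8 = 1/8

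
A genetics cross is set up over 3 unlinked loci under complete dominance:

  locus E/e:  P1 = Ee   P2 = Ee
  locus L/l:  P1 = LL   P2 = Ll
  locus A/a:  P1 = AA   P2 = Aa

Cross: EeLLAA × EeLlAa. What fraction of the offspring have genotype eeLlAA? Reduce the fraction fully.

P(eeLlAA) = 1/16

EeLLAA gametes: ELA×4, eLA×4
EeLlAa gametes: ELA×1, ELa×1, ElA×1, Ela×1, eLA×1, eLa×1, elA×1, ela×1
EeLLAA×EeLlAa grid (8·8=64): EELLAA=4 EELLAa=4 EELlAA=4 EELlAa=4 EeLLAA=8 EeLLAa=8 EeLlAA=8 EeLlAa=8 eeLLAA=4 eeLLAa=4 eeLlAA=4 eeLlAa=4
eeLlAA hits 4/64; gcd=4; 4÷4/64÷4 = 1/16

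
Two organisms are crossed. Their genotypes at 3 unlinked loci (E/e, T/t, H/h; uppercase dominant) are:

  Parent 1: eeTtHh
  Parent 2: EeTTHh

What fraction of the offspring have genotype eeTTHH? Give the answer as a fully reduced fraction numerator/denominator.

P(eeTTHH) = 1/16

eeTtHh gametes: eTH×2, eTh×2, etH×2, eth×2
EeTTHh gametes: ETH×2, ETh×2, eTH×2, eTh×2
eeTtHh×EeTTHh grid (8·8=64): EeTTHH=4 EeTTHh=8 EeTThh=4 EeTtHH=4 EeTtHh=8 EeTthh=4 eeTTHH=4 eeTTHh=8 eeTThh=4 eeTtHH=4 eeTtHh=8 eeTthh=4
eeTTHH hits 4/64; gcd=4; 4÷4/64÷4 = 1/16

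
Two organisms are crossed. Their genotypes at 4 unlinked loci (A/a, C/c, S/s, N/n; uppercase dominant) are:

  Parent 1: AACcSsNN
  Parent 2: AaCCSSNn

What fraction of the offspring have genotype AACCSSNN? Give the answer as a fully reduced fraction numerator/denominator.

P(AACCSSNN) = 1/16

AACcSsNN gametes: ACSN×4, ACsN×4, AcSN×4, AcsN×4
AaCCSSNn gametes: ACSN×4, ACSn×4, aCSN×4, aCSn×4
AACcSsNN×AaCCSSNn grid (16·16=256): AACCSSNN=16 AACCSSNn=16 AACCSsNN=16 AACCSsNn=16 AACcSSNN=16 AACcSSNn=16 AACcSsNN=16 AACcSsNn=16 AaCCSSNN=16 AaCCSSNn=16 AaCCSsNN=16 AaCCSsNn=16 AaCcSSNN=16 AaCcSSNn=16 AaCcSsNN=16 AaCcSsNn=16
AACCSSNN hits 16/256; gcd=16; 16÷16/256÷16 = 1/16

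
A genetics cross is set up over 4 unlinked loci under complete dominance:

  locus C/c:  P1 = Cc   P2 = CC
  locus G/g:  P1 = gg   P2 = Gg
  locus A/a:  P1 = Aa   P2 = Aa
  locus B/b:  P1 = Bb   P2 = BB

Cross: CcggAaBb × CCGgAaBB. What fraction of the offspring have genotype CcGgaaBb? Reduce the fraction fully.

P(CcGgaaBb) = 1/32

CcggAaBb gametes: CgAB×2, CgAb×2, CgaB×2, Cgab×2, cgAB×2, cgAb×2, cgaB×2, cgab×2
CCGgAaBB gametes: CGAB×4, CGaB×4, CgAB×4, CgaB×4
CcggAaBb×CCGgAaBB grid (16·16=256): CCGgAABB=8 CCGgAABb=8 CCGgAaBB=16 CCGgAaBb=16 CCGgaaBB=8 CCGgaaBb=8 CCggAABB=8 CCggAABb=8 CCggAaBB=16 CCggAaBb=16 CCggaaBB=8 CCggaaBb=8 CcGgAABB=8 CcGgAABb=8 CcGgAaBB=16 CcGgAaBb=16 CcGgaaBB=8 CcGgaaBb=8 CcggAABB=8 CcggAABb=8 CcggAaBB=16 CcggAaBb=16 CcggaaBB=8 CcggaaBb=8
CcGgaaBb hits 8/256; gcd=8; 8÷8/256÷8 = 1/32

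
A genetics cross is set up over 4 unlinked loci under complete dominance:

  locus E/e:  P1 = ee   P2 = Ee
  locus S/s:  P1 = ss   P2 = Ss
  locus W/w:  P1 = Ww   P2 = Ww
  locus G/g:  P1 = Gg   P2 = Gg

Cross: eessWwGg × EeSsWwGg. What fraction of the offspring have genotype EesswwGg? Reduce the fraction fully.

eessWwGg gametes: esWG×4, esWg×4, eswG×4, eswg×4
EeSsWwGg gametes: ESWG×1, ESWg×1, ESwG×1, ESwg×1, EsWG×1, EsWg×1, EswG×1, Eswg×1, eSWG×1, eSWg×1, eSwG×1, eSwg×1, esWG×1, esWg×1, eswG×1, eswg×1
eessWwGg×EeSsWwGg grid (16·16=256): EeSsWWGG=4 EeSsWWGg=8 EeSsWWgg=4 EeSsWwGG=8 EeSsWwGg=16 EeSsWwgg=8 EeSswwGG=4 EeSswwGg=8 EeSswwgg=4 EessWWGG=4 EessWWGg=8 EessWWgg=4 EessWwGG=8 EessWwGg=16 EessWwgg=8 EesswwGG=4 EesswwGg=8 Eesswwgg=4 eeSsWWGG=4 eeSsWWGg=8 eeSsWWgg=4 eeSsWwGG=8 eeSsWwGg=16 eeSsWwgg=8 eeSswwGG=4 eeSswwGg=8 eeSswwgg=4 eessWWGG=4 eessWWGg=8 eessWWgg=4 eessWwGG=8 eessWwGg=16 eessWwgg=8 eesswwGG=4 eesswwGg=8 eesswwgg=4
EesswwGg hits 8/256; gcd=8; 8÷8/256÷8 = 1/32

P(EesswwGg) = 1/32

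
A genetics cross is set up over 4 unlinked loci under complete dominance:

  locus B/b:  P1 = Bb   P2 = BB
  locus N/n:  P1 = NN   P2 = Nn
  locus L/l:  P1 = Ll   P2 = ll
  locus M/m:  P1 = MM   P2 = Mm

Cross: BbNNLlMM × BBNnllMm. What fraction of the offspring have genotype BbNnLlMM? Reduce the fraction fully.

P(BbNnLlMM) = 1/16

BbNNLlMM gametes: BNLM×4, BNlM×4, bNLM×4, bNlM×4
BBNnllMm gametes: BNlM×4, BNlm×4, BnlM×4, Bnlm×4
BbNNLlMM×BBNnllMm grid (16·16=256): BBNNLlMM=16 BBNNLlMm=16 BBNNllMM=16 BBNNllMm=16 BBNnLlMM=16 BBNnLlMm=16 BBNnllMM=16 BBNnllMm=16 BbNNLlMM=16 BbNNLlMm=16 BbNNllMM=16 BbNNllMm=16 BbNnLlMM=16 BbNnLlMm=16 BbNnllMM=16 BbNnllMm=16
BbNnLlMM hits 16/256; gcd=16; 16÷16/256÷16 = 1/16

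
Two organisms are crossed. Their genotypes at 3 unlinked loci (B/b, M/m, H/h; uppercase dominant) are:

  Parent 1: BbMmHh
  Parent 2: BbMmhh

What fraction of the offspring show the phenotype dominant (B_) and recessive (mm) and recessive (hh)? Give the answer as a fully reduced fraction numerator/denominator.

BbMmHh gametes: BMH×1, BMh×1, BmH×1, Bmh×1, bMH×1, bMh×1, bmH×1, bmh×1
BbMmhh gametes: BMh×2, Bmh×2, bMh×2, bmh×2
BbMmHh×BbMmhh grid (8·8=64): BBMMHh=2 BBMMhh=2 BBMmHh=4 BBMmhh=4 BBmmHh=2 BBmmhh=2 BbMMHh=4 BbMMhh=4 BbMmHh=8 BbMmhh=8 BbmmHh=4 Bbmmhh=4 bbMMHh=2 bbMMhh=2 bbMmHh=4 bbMmhh=4 bbmmHh=2 bbmmhh=2
B_ mm hh hits 6/64; gcd=2; 6÷2/64÷2 = 3/32

P(B_ mm hh) = 3/32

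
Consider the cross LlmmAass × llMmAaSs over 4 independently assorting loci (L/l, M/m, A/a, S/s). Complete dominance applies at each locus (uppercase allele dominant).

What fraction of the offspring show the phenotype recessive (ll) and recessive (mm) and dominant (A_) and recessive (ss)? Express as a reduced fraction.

LlmmAass gametes: LmAs×4, Lmas×4, lmAs×4, lmas×4
llMmAaSs gametes: lMAS×2, lMAs×2, lMaS×2, lMas×2, lmAS×2, lmAs×2, lmaS×2, lmas×2
LlmmAass×llMmAaSs grid (16·16=256): LlMmAASs=8 LlMmAAss=8 LlMmAaSs=16 LlMmAass=16 LlMmaaSs=8 LlMmaass=8 LlmmAASs=8 LlmmAAss=8 LlmmAaSs=16 LlmmAass=16 LlmmaaSs=8 Llmmaass=8 llMmAASs=8 llMmAAss=8 llMmAaSs=16 llMmAass=16 llMmaaSs=8 llMmaass=8 llmmAASs=8 llmmAAss=8 llmmAaSs=16 llmmAass=16 llmmaaSs=8 llmmaass=8
ll mm A_ ss hits 24/256; gcd=8; 24÷8/256÷8 = 3/32

P(ll mm A_ ss) = 3/32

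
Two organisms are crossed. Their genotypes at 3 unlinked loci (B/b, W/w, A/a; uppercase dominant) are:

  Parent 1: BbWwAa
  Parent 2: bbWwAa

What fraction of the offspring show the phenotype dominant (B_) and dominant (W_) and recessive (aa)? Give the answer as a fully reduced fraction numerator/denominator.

P(B_ W_ aa) = 3/32

BbWwAa gametes: BWA×1, BWa×1, BwA×1, Bwa×1, bWA×1, bWa×1, bwA×1, bwa×1
bbWwAa gametes: bWA×2, bWa×2, bwA×2, bwa×2
BbWwAa×bbWwAa grid (8·8=64): BbWWAA=2 BbWWAa=4 BbWWaa=2 BbWwAA=4 BbWwAa=8 BbWwaa=4 BbwwAA=2 BbwwAa=4 Bbwwaa=2 bbWWAA=2 bbWWAa=4 bbWWaa=2 bbWwAA=4 bbWwAa=8 bbWwaa=4 bbwwAA=2 bbwwAa=4 bbwwaa=2
B_ W_ aa hits 6/64; gcd=2; 6÷2/64÷2 = 3/32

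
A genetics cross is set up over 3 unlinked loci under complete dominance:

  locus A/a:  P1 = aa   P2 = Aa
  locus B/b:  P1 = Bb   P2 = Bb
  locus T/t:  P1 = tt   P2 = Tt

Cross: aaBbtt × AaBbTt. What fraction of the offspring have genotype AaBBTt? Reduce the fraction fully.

P(AaBBTt) = 1/16

aaBbtt gametes: aBt×4, abt×4
AaBbTt gametes: ABT×1, ABt×1, AbT×1, Abt×1, aBT×1, aBt×1, abT×1, abt×1
aaBbtt×AaBbTt grid (8·8=64): AaBBTt=4 AaBBtt=4 AaBbTt=8 AaBbtt=8 AabbTt=4 Aabbtt=4 aaBBTt=4 aaBBtt=4 aaBbTt=8 aaBbtt=8 aabbTt=4 aabbtt=4
AaBBTt hits 4/64; gcd=4; 4÷4/64÷4 = 1/16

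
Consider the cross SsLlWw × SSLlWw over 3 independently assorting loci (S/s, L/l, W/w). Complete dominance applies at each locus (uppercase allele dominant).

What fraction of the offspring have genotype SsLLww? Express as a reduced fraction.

SsLlWw gametes: SLW×1, SLw×1, SlW×1, Slw×1, sLW×1, sLw×1, slW×1, slw×1
SSLlWw gametes: SLW×2, SLw×2, SlW×2, Slw×2
SsLlWw×SSLlWw grid (8·8=64): SSLLWW=2 SSLLWw=4 SSLLww=2 SSLlWW=4 SSLlWw=8 SSLlww=4 SSllWW=2 SSllWw=4 SSllww=2 SsLLWW=2 SsLLWw=4 SsLLww=2 SsLlWW=4 SsLlWw=8 SsLlww=4 SsllWW=2 SsllWw=4 Ssllww=2
SsLLww hits 2/64; gcd=2; 2÷2/64÷2 = 1/32

P(SsLLww) = 1/32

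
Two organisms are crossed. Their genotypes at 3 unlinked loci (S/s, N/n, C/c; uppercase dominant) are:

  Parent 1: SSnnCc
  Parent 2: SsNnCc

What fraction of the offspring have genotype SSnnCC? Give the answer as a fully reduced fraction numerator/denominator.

SSnnCc gametes: SnC×4, Snc×4
SsNnCc gametes: SNC×1, SNc×1, SnC×1, Snc×1, sNC×1, sNc×1, snC×1, snc×1
SSnnCc×SsNnCc grid (8·8=64): SSNnCC=4 SSNnCc=8 SSNncc=4 SSnnCC=4 SSnnCc=8 SSnncc=4 SsNnCC=4 SsNnCc=8 SsNncc=4 SsnnCC=4 SsnnCc=8 Ssnncc=4
SSnnCC hits 4/64; gcd=4; 4÷4/64÷4 = 1/16

P(SSnnCC) = 1/16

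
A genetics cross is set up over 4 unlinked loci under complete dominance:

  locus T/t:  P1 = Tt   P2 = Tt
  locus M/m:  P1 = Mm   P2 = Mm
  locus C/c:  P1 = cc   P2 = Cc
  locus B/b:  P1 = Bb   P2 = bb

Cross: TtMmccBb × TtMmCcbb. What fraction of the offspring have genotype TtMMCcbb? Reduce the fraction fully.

TtMmccBb gametes: TMcB×2, TMcb×2, TmcB×2, Tmcb×2, tMcB×2, tMcb×2, tmcB×2, tmcb×2
TtMmCcbb gametes: TMCb×2, TMcb×2, TmCb×2, Tmcb×2, tMCb×2, tMcb×2, tmCb×2, tmcb×2
TtMmccBb×TtMmCcbb grid (16·16=256): TTMMCcBb=4 TTMMCcbb=4 TTMMccBb=4 TTMMccbb=4 TTMmCcBb=8 TTMmCcbb=8 TTMmccBb=8 TTMmccbb=8 TTmmCcBb=4 TTmmCcbb=4 TTmmccBb=4 TTmmccbb=4 TtMMCcBb=8 TtMMCcbb=8 TtMMccBb=8 TtMMccbb=8 TtMmCcBb=16 TtMmCcbb=16 TtMmccBb=16 TtMmccbb=16 TtmmCcBb=8 TtmmCcbb=8 TtmmccBb=8 Ttmmccbb=8 ttMMCcBb=4 ttMMCcbb=4 ttMMccBb=4 ttMMccbb=4 ttMmCcBb=8 ttMmCcbb=8 ttMmccBb=8 ttMmccbb=8 ttmmCcBb=4 ttmmCcbb=4 ttmmccBb=4 ttmmccbb=4
TtMMCcbb hits 8/256; gcd=8; 8÷8/256÷8 = 1/32

P(TtMMCcbb) = 1/32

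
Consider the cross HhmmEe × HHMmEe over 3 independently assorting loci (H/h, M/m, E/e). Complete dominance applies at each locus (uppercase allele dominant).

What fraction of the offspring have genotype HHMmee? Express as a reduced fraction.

P(HHMmee) = 1/16

HhmmEe gametes: HmE×2, Hme×2, hmE×2, hme×2
HHMmEe gametes: HME×2, HMe×2, HmE×2, Hme×2
HhmmEe×HHMmEe grid (8·8=64): HHMmEE=4 HHMmEe=8 HHMmee=4 HHmmEE=4 HHmmEe=8 HHmmee=4 HhMmEE=4 HhMmEe=8 HhMmee=4 HhmmEE=4 HhmmEe=8 Hhmmee=4
HHMmee hits 4/64; gcd=4; 4÷4/64÷4 = 1/16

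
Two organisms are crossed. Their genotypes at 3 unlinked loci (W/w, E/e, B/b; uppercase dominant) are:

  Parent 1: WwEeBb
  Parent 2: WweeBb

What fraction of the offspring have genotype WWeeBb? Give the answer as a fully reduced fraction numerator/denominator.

WwEeBb gametes: WEB×1, WEb×1, WeB×1, Web×1, wEB×1, wEb×1, weB×1, web×1
WweeBb gametes: WeB×2, Web×2, weB×2, web×2
WwEeBb×WweeBb grid (8·8=64): WWEeBB=2 WWEeBb=4 WWEebb=2 WWeeBB=2 WWeeBb=4 WWeebb=2 WwEeBB=4 WwEeBb=8 WwEebb=4 WweeBB=4 WweeBb=8 Wweebb=4 wwEeBB=2 wwEeBb=4 wwEebb=2 wweeBB=2 wweeBb=4 wweebb=2
WWeeBb hits 4/64; gcd=4; 4÷4/64÷4 = 1/16

P(WWeeBb) = 1/16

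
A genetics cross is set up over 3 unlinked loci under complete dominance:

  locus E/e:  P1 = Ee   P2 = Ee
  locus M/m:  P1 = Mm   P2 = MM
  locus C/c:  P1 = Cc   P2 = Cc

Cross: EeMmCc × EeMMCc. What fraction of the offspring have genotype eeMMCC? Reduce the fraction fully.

EeMmCc gametes: EMC×1, EMc×1, EmC×1, Emc×1, eMC×1, eMc×1, emC×1, emc×1
EeMMCc gametes: EMC×2, EMc×2, eMC×2, eMc×2
EeMmCc×EeMMCc grid (8·8=64): EEMMCC=2 EEMMCc=4 EEMMcc=2 EEMmCC=2 EEMmCc=4 EEMmcc=2 EeMMCC=4 EeMMCc=8 EeMMcc=4 EeMmCC=4 EeMmCc=8 EeMmcc=4 eeMMCC=2 eeMMCc=4 eeMMcc=2 eeMmCC=2 eeMmCc=4 eeMmcc=2
eeMMCC hits 2/64; gcd=2; 2÷2/64÷2 = 1/32

P(eeMMCC) = 1/32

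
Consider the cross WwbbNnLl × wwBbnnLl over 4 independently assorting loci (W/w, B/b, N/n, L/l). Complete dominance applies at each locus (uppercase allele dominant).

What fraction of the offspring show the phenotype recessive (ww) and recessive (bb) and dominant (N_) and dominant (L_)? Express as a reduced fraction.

WwbbNnLl gametes: WbNL×2, WbNl×2, WbnL×2, Wbnl×2, wbNL×2, wbNl×2, wbnL×2, wbnl×2
wwBbnnLl gametes: wBnL×4, wBnl×4, wbnL×4, wbnl×4
WwbbNnLl×wwBbnnLl grid (16·16=256): WwBbNnLL=8 WwBbNnLl=16 WwBbNnll=8 WwBbnnLL=8 WwBbnnLl=16 WwBbnnll=8 WwbbNnLL=8 WwbbNnLl=16 WwbbNnll=8 WwbbnnLL=8 WwbbnnLl=16 Wwbbnnll=8 wwBbNnLL=8 wwBbNnLl=16 wwBbNnll=8 wwBbnnLL=8 wwBbnnLl=16 wwBbnnll=8 wwbbNnLL=8 wwbbNnLl=16 wwbbNnll=8 wwbbnnLL=8 wwbbnnLl=16 wwbbnnll=8
ww bb N_ L_ hits 24/256; gcd=8; 24÷8/256÷8 = 3/32

P(ww bb N_ L_) = 3/32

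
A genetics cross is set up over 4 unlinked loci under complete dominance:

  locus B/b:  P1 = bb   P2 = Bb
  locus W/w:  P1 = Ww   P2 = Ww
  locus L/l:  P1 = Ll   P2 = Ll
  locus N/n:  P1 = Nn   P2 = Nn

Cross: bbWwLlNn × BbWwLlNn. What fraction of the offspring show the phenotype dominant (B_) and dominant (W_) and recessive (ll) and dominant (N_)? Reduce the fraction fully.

P(B_ W_ ll N_) = 9/128

bbWwLlNn gametes: bWLN×2, bWLn×2, bWlN×2, bWln×2, bwLN×2, bwLn×2, bwlN×2, bwln×2
BbWwLlNn gametes: BWLN×1, BWLn×1, BWlN×1, BWln×1, BwLN×1, BwLn×1, BwlN×1, Bwln×1, bWLN×1, bWLn×1, bWlN×1, bWln×1, bwLN×1, bwLn×1, bwlN×1, bwln×1
bbWwLlNn×BbWwLlNn grid (16·16=256): BbWWLLNN=2 BbWWLLNn=4 BbWWLLnn=2 BbWWLlNN=4 BbWWLlNn=8 BbWWLlnn=4 BbWWllNN=2 BbWWllNn=4 BbWWllnn=2 BbWwLLNN=4 BbWwLLNn=8 BbWwLLnn=4 BbWwLlNN=8 BbWwLlNn=16 BbWwLlnn=8 BbWwllNN=4 BbWwllNn=8 BbWwllnn=4 BbwwLLNN=2 BbwwLLNn=4 BbwwLLnn=2 BbwwLlNN=4 BbwwLlNn=8 BbwwLlnn=4 BbwwllNN=2 BbwwllNn=4 Bbwwllnn=2 bbWWLLNN=2 bbWWLLNn=4 bbWWLLnn=2 bbWWLlNN=4 bbWWLlNn=8 bbWWLlnn=4 bbWWllNN=2 bbWWllNn=4 bbWWllnn=2 bbWwLLNN=4 bbWwLLNn=8 bbWwLLnn=4 bbWwLlNN=8 bbWwLlNn=16 bbWwLlnn=8 bbWwllNN=4 bbWwllNn=8 bbWwllnn=4 bbwwLLNN=2 bbwwLLNn=4 bbwwLLnn=2 bbwwLlNN=4 bbwwLlNn=8 bbwwLlnn=4 bbwwllNN=2 bbwwllNn=4 bbwwllnn=2
B_ W_ ll N_ hits 18/256; gcd=2; 18÷2/256÷2 = 9/128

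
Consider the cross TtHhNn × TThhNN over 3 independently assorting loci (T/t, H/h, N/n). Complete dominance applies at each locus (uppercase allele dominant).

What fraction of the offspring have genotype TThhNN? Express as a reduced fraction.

TtHhNn gametes: THN×1, THn×1, ThN×1, Thn×1, tHN×1, tHn×1, thN×1, thn×1
TThhNN gametes: ThN×8
TtHhNn×TThhNN grid (8·8=64): TTHhNN=8 TTHhNn=8 TThhNN=8 TThhNn=8 TtHhNN=8 TtHhNn=8 TthhNN=8 TthhNn=8
TThhNN hits 8/64; gcd=8; 8÷8/64÷8 = 1/8

P(TThhNN) = 1/8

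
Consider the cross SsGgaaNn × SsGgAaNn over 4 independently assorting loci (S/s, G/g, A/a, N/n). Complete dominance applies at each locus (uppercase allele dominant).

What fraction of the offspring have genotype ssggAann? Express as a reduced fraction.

P(ssggAann) = 1/128

SsGgaaNn gametes: SGaN×2, SGan×2, SgaN×2, Sgan×2, sGaN×2, sGan×2, sgaN×2, sgan×2
SsGgAaNn gametes: SGAN×1, SGAn×1, SGaN×1, SGan×1, SgAN×1, SgAn×1, SgaN×1, Sgan×1, sGAN×1, sGAn×1, sGaN×1, sGan×1, sgAN×1, sgAn×1, sgaN×1, sgan×1
SsGgaaNn×SsGgAaNn grid (16·16=256): SSGGAaNN=2 SSGGAaNn=4 SSGGAann=2 SSGGaaNN=2 SSGGaaNn=4 SSGGaann=2 SSGgAaNN=4 SSGgAaNn=8 SSGgAann=4 SSGgaaNN=4 SSGgaaNn=8 SSGgaann=4 SSggAaNN=2 SSggAaNn=4 SSggAann=2 SSggaaNN=2 SSggaaNn=4 SSggaann=2 SsGGAaNN=4 SsGGAaNn=8 SsGGAann=4 SsGGaaNN=4 SsGGaaNn=8 SsGGaann=4 SsGgAaNN=8 SsGgAaNn=16 SsGgAann=8 SsGgaaNN=8 SsGgaaNn=16 SsGgaann=8 SsggAaNN=4 SsggAaNn=8 SsggAann=4 SsggaaNN=4 SsggaaNn=8 Ssggaann=4 ssGGAaNN=2 ssGGAaNn=4 ssGGAann=2 ssGGaaNN=2 ssGGaaNn=4 ssGGaann=2 ssGgAaNN=4 ssGgAaNn=8 ssGgAann=4 ssGgaaNN=4 ssGgaaNn=8 ssGgaann=4 ssggAaNN=2 ssggAaNn=4 ssggAann=2 ssggaaNN=2 ssggaaNn=4 ssggaann=2
ssggAann hits 2/256; gcd=2; 2÷2/256÷2 = 1/128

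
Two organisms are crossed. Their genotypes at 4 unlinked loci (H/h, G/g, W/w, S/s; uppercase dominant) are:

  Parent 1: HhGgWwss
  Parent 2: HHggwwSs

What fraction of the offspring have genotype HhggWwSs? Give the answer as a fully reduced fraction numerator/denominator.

HhGgWwss gametes: HGWs×2, HGws×2, HgWs×2, Hgws×2, hGWs×2, hGws×2, hgWs×2, hgws×2
HHggwwSs gametes: HgwS×8, Hgws×8
HhGgWwss×HHggwwSs grid (16·16=256): HHGgWwSs=16 HHGgWwss=16 HHGgwwSs=16 HHGgwwss=16 HHggWwSs=16 HHggWwss=16 HHggwwSs=16 HHggwwss=16 HhGgWwSs=16 HhGgWwss=16 HhGgwwSs=16 HhGgwwss=16 HhggWwSs=16 HhggWwss=16 HhggwwSs=16 Hhggwwss=16
HhggWwSs hits 16/256; gcd=16; 16÷16/256÷16 = 1/16

P(HhggWwSs) = 1/16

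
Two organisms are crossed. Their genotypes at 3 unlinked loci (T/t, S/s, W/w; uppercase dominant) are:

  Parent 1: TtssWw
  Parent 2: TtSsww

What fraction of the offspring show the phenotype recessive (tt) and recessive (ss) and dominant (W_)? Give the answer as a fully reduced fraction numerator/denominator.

TtssWw gametes: TsW×2, Tsw×2, tsW×2, tsw×2
TtSsww gametes: TSw×2, Tsw×2, tSw×2, tsw×2
TtssWw×TtSsww grid (8·8=64): TTSsWw=4 TTSsww=4 TTssWw=4 TTssww=4 TtSsWw=8 TtSsww=8 TtssWw=8 Ttssww=8 ttSsWw=4 ttSsww=4 ttssWw=4 ttssww=4
tt ss W_ hits 4/64; gcd=4; 4÷4/64÷4 = 1/16

P(tt ss W_) = 1/16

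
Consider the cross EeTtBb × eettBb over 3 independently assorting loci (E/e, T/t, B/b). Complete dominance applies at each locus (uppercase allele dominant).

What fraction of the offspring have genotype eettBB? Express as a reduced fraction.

EeTtBb gametes: ETB×1, ETb×1, EtB×1, Etb×1, eTB×1, eTb×1, etB×1, etb×1
eettBb gametes: etB×4, etb×4
EeTtBb×eettBb grid (8·8=64): EeTtBB=4 EeTtBb=8 EeTtbb=4 EettBB=4 EettBb=8 Eettbb=4 eeTtBB=4 eeTtBb=8 eeTtbb=4 eettBB=4 eettBb=8 eettbb=4
eettBB hits 4/64; gcd=4; 4÷4/64÷4 = 1/16

P(eettBB) = 1/16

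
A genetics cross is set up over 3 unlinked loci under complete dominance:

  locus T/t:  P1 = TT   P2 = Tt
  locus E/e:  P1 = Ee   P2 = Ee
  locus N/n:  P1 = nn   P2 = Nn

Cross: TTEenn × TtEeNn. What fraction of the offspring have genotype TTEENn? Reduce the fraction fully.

P(TTEENn) = 1/16

TTEenn gametes: TEn×4, Ten×4
TtEeNn gametes: TEN×1, TEn×1, TeN×1, Ten×1, tEN×1, tEn×1, teN×1, ten×1
TTEenn×TtEeNn grid (8·8=64): TTEENn=4 TTEEnn=4 TTEeNn=8 TTEenn=8 TTeeNn=4 TTeenn=4 TtEENn=4 TtEEnn=4 TtEeNn=8 TtEenn=8 TteeNn=4 Tteenn=4
TTEENn hits 4/64; gcd=4; 4÷4/64÷4 = 1/16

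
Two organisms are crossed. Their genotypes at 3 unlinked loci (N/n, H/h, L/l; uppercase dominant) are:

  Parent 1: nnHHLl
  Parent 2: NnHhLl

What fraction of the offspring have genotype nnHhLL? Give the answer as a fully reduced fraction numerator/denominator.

P(nnHhLL) = 1/16

nnHHLl gametes: nHL×4, nHl×4
NnHhLl gametes: NHL×1, NHl×1, NhL×1, Nhl×1, nHL×1, nHl×1, nhL×1, nhl×1
nnHHLl×NnHhLl grid (8·8=64): NnHHLL=4 NnHHLl=8 NnHHll=4 NnHhLL=4 NnHhLl=8 NnHhll=4 nnHHLL=4 nnHHLl=8 nnHHll=4 nnHhLL=4 nnHhLl=8 nnHhll=4
nnHhLL hits 4/64; gcd=4; 4÷4/64÷4 = 1/16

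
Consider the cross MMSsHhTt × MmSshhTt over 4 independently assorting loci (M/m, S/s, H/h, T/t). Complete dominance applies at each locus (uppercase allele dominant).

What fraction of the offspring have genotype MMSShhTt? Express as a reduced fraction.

P(MMSShhTt) = 1/32

MMSsHhTt gametes: MSHT×2, MSHt×2, MShT×2, MSht×2, MsHT×2, MsHt×2, MshT×2, Msht×2
MmSshhTt gametes: MShT×2, MSht×2, MshT×2, Msht×2, mShT×2, mSht×2, mshT×2, msht×2
MMSsHhTt×MmSshhTt grid (16·16=256): MMSSHhTT=4 MMSSHhTt=8 MMSSHhtt=4 MMSShhTT=4 MMSShhTt=8 MMSShhtt=4 MMSsHhTT=8 MMSsHhTt=16 MMSsHhtt=8 MMSshhTT=8 MMSshhTt=16 MMSshhtt=8 MMssHhTT=4 MMssHhTt=8 MMssHhtt=4 MMsshhTT=4 MMsshhTt=8 MMsshhtt=4 MmSSHhTT=4 MmSSHhTt=8 MmSSHhtt=4 MmSShhTT=4 MmSShhTt=8 MmSShhtt=4 MmSsHhTT=8 MmSsHhTt=16 MmSsHhtt=8 MmSshhTT=8 MmSshhTt=16 MmSshhtt=8 MmssHhTT=4 MmssHhTt=8 MmssHhtt=4 MmsshhTT=4 MmsshhTt=8 Mmsshhtt=4
MMSShhTt hits 8/256; gcd=8; 8÷8/256÷8 = 1/32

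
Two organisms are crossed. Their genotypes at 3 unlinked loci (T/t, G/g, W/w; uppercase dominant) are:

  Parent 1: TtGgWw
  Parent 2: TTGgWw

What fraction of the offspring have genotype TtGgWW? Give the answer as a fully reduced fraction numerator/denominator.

P(TtGgWW) = 1/16

TtGgWw gametes: TGW×1, TGw×1, TgW×1, Tgw×1, tGW×1, tGw×1, tgW×1, tgw×1
TTGgWw gametes: TGW×2, TGw×2, TgW×2, Tgw×2
TtGgWw×TTGgWw grid (8·8=64): TTGGWW=2 TTGGWw=4 TTGGww=2 TTGgWW=4 TTGgWw=8 TTGgww=4 TTggWW=2 TTggWw=4 TTggww=2 TtGGWW=2 TtGGWw=4 TtGGww=2 TtGgWW=4 TtGgWw=8 TtGgww=4 TtggWW=2 TtggWw=4 Ttggww=2
TtGgWW hits 4/64; gcd=4; 4÷4/64÷4 = 1/16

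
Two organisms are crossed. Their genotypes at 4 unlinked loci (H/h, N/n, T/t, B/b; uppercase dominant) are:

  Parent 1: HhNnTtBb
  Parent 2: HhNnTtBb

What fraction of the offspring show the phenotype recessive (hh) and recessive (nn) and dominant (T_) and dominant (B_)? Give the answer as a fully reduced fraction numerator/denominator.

P(hh nn T_ B_) = 9/256

HhNnTtBb gametes: HNTB×1, HNTb×1, HNtB×1, HNtb×1, HnTB×1, HnTb×1, HntB×1, Hntb×1, hNTB×1, hNTb×1, hNtB×1, hNtb×1, hnTB×1, hnTb×1, hntB×1, hntb×1
HhNnTtBb gametes: HNTB×1, HNTb×1, HNtB×1, HNtb×1, HnTB×1, HnTb×1, HntB×1, Hntb×1, hNTB×1, hNTb×1, hNtB×1, hNtb×1, hnTB×1, hnTb×1, hntB×1, hntb×1
HhNnTtBb×HhNnTtBb grid (16·16=256): HHNNTTBB=1 HHNNTTBb=2 HHNNTTbb=1 HHNNTtBB=2 HHNNTtBb=4 HHNNTtbb=2 HHNNttBB=1 HHNNttBb=2 HHNNttbb=1 HHNnTTBB=2 HHNnTTBb=4 HHNnTTbb=2 HHNnTtBB=4 HHNnTtBb=8 HHNnTtbb=4 HHNnttBB=2 HHNnttBb=4 HHNnttbb=2 HHnnTTBB=1 HHnnTTBb=2 HHnnTTbb=1 HHnnTtBB=2 HHnnTtBb=4 HHnnTtbb=2 HHnnttBB=1 HHnnttBb=2 HHnnttbb=1 HhNNTTBB=2 HhNNTTBb=4 HhNNTTbb=2 HhNNTtBB=4 HhNNTtBb=8 HhNNTtbb=4 HhNNttBB=2 HhNNttBb=4 HhNNttbb=2 HhNnTTBB=4 HhNnTTBb=8 HhNnTTbb=4 HhNnTtBB=8 HhNnTtBb=16 HhNnTtbb=8 HhNnttBB=4 HhNnttBb=8 HhNnttbb=4 HhnnTTBB=2 HhnnTTBb=4 HhnnTTbb=2 HhnnTtBB=4 HhnnTtBb=8 HhnnTtbb=4 HhnnttBB=2 HhnnttBb=4 Hhnnttbb=2 hhNNTTBB=1 hhNNTTBb=2 hhNNTTbb=1 hhNNTtBB=2 hhNNTtBb=4 hhNNTtbb=2 hhNNttBB=1 hhNNttBb=2 hhNNttbb=1 hhNnTTBB=2 hhNnTTBb=4 hhNnTTbb=2 hhNnTtBB=4 hhNnTtBb=8 hhNnTtbb=4 hhNnttBB=2 hhNnttBb=4 hhNnttbb=2 hhnnTTBB=1 hhnnTTBb=2 hhnnTTbb=1 hhnnTtBB=2 hhnnTtBb=4 hhnnTtbb=2 hhnnttBB=1 hhnnttBb=2 hhnnttbb=1
hh nn T_ B_ hits 9/256; gcd=1; 9÷1/256÷1 = 9/256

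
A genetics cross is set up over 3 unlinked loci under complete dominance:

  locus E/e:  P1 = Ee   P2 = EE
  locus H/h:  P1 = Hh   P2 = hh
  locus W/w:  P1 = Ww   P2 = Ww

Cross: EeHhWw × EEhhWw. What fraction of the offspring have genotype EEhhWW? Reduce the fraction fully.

P(EEhhWW) = 1/16

EeHhWw gametes: EHW×1, EHw×1, EhW×1, Ehw×1, eHW×1, eHw×1, ehW×1, ehw×1
EEhhWw gametes: EhW×4, Ehw×4
EeHhWw×EEhhWw grid (8·8=64): EEHhWW=4 EEHhWw=8 EEHhww=4 EEhhWW=4 EEhhWw=8 EEhhww=4 EeHhWW=4 EeHhWw=8 EeHhww=4 EehhWW=4 EehhWw=8 Eehhww=4
EEhhWW hits 4/64; gcd=4; 4÷4/64÷4 = 1/16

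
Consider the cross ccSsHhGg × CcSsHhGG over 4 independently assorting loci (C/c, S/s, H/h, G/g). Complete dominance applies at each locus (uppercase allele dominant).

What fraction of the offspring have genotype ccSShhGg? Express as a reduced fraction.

P(ccSShhGg) = 1/64

ccSsHhGg gametes: cSHG×2, cSHg×2, cShG×2, cShg×2, csHG×2, csHg×2, cshG×2, cshg×2
CcSsHhGG gametes: CSHG×2, CShG×2, CsHG×2, CshG×2, cSHG×2, cShG×2, csHG×2, cshG×2
ccSsHhGg×CcSsHhGG grid (16·16=256): CcSSHHGG=4 CcSSHHGg=4 CcSSHhGG=8 CcSSHhGg=8 CcSShhGG=4 CcSShhGg=4 CcSsHHGG=8 CcSsHHGg=8 CcSsHhGG=16 CcSsHhGg=16 CcSshhGG=8 CcSshhGg=8 CcssHHGG=4 CcssHHGg=4 CcssHhGG=8 CcssHhGg=8 CcsshhGG=4 CcsshhGg=4 ccSSHHGG=4 ccSSHHGg=4 ccSSHhGG=8 ccSSHhGg=8 ccSShhGG=4 ccSShhGg=4 ccSsHHGG=8 ccSsHHGg=8 ccSsHhGG=16 ccSsHhGg=16 ccSshhGG=8 ccSshhGg=8 ccssHHGG=4 ccssHHGg=4 ccssHhGG=8 ccssHhGg=8 ccsshhGG=4 ccsshhGg=4
ccSShhGg hits 4/256; gcd=4; 4÷4/256÷4 = 1/64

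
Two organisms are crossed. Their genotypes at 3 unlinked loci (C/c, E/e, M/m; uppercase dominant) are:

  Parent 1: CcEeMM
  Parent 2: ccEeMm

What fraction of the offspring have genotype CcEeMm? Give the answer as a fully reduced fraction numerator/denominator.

CcEeMM gametes: CEM×2, CeM×2, cEM×2, ceM×2
ccEeMm gametes: cEM×2, cEm×2, ceM×2, cem×2
CcEeMM×ccEeMm grid (8·8=64): CcEEMM=4 CcEEMm=4 CcEeMM=8 CcEeMm=8 CceeMM=4 CceeMm=4 ccEEMM=4 ccEEMm=4 ccEeMM=8 ccEeMm=8 cceeMM=4 cceeMm=4
CcEeMm hits 8/64; gcd=8; 8÷8/64÷8 = 1/8

P(CcEeMm) = 1/8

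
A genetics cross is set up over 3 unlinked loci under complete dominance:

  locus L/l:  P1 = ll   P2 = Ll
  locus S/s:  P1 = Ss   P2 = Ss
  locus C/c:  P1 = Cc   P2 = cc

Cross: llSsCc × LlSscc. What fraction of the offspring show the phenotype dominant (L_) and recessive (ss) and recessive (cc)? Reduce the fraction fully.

llSsCc gametes: lSC×2, lSc×2, lsC×2, lsc×2
LlSscc gametes: LSc×2, Lsc×2, lSc×2, lsc×2
llSsCc×LlSscc grid (8·8=64): LlSSCc=4 LlSScc=4 LlSsCc=8 LlSscc=8 LlssCc=4 Llsscc=4 llSSCc=4 llSScc=4 llSsCc=8 llSscc=8 llssCc=4 llsscc=4
L_ ss cc hits 4/64; gcd=4; 4÷4/64÷4 = 1/16

P(L_ ss cc) = 1/16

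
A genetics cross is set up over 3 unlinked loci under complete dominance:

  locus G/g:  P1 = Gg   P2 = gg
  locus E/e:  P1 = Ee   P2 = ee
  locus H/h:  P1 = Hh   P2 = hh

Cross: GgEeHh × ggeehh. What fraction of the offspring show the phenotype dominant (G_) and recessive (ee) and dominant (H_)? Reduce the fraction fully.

P(G_ ee H_) = 1/8

GgEeHh gametes: GEH×1, GEh×1, GeH×1, Geh×1, gEH×1, gEh×1, geH×1, geh×1
ggeehh gametes: geh×8
GgEeHh×ggeehh grid (8·8=64): GgEeHh=8 GgEehh=8 GgeeHh=8 Ggeehh=8 ggEeHh=8 ggEehh=8 ggeeHh=8 ggeehh=8
G_ ee H_ hits 8/64; gcd=8; 8÷8/64÷8 = 1/8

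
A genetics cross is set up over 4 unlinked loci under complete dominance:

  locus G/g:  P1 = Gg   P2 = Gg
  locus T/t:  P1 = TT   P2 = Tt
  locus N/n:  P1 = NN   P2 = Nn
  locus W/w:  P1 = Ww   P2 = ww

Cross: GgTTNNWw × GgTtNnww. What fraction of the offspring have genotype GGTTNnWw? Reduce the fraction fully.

GgTTNNWw gametes: GTNW×4, GTNw×4, gTNW×4, gTNw×4
GgTtNnww gametes: GTNw×2, GTnw×2, GtNw×2, Gtnw×2, gTNw×2, gTnw×2, gtNw×2, gtnw×2
GgTTNNWw×GgTtNnww grid (16·16=256): GGTTNNWw=8 GGTTNNww=8 GGTTNnWw=8 GGTTNnww=8 GGTtNNWw=8 GGTtNNww=8 GGTtNnWw=8 GGTtNnww=8 GgTTNNWw=16 GgTTNNww=16 GgTTNnWw=16 GgTTNnww=16 GgTtNNWw=16 GgTtNNww=16 GgTtNnWw=16 GgTtNnww=16 ggTTNNWw=8 ggTTNNww=8 ggTTNnWw=8 ggTTNnww=8 ggTtNNWw=8 ggTtNNww=8 ggTtNnWw=8 ggTtNnww=8
GGTTNnWw hits 8/256; gcd=8; 8÷8/256÷8 = 1/32

P(GGTTNnWw) = 1/32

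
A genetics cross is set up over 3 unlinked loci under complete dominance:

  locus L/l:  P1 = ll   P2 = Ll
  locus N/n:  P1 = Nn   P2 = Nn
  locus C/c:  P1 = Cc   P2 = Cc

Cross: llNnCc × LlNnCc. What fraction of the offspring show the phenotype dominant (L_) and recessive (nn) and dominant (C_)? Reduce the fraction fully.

P(L_ nn C_) = 3/32

llNnCc gametes: lNC×2, lNc×2, lnC×2, lnc×2
LlNnCc gametes: LNC×1, LNc×1, LnC×1, Lnc×1, lNC×1, lNc×1, lnC×1, lnc×1
llNnCc×LlNnCc grid (8·8=64): LlNNCC=2 LlNNCc=4 LlNNcc=2 LlNnCC=4 LlNnCc=8 LlNncc=4 LlnnCC=2 LlnnCc=4 Llnncc=2 llNNCC=2 llNNCc=4 llNNcc=2 llNnCC=4 llNnCc=8 llNncc=4 llnnCC=2 llnnCc=4 llnncc=2
L_ nn C_ hits 6/64; gcd=2; 6÷2/64÷2 = 3/32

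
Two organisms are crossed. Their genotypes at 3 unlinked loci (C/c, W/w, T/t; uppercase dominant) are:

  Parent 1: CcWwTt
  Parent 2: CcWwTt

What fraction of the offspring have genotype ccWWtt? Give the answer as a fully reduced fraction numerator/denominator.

P(ccWWtt) = 1/64

CcWwTt gametes: CWT×1, CWt×1, CwT×1, Cwt×1, cWT×1, cWt×1, cwT×1, cwt×1
CcWwTt gametes: CWT×1, CWt×1, CwT×1, Cwt×1, cWT×1, cWt×1, cwT×1, cwt×1
CcWwTt×CcWwTt grid (8·8=64): CCWWTT=1 CCWWTt=2 CCWWtt=1 CCWwTT=2 CCWwTt=4 CCWwtt=2 CCwwTT=1 CCwwTt=2 CCwwtt=1 CcWWTT=2 CcWWTt=4 CcWWtt=2 CcWwTT=4 CcWwTt=8 CcWwtt=4 CcwwTT=2 CcwwTt=4 Ccwwtt=2 ccWWTT=1 ccWWTt=2 ccWWtt=1 ccWwTT=2 ccWwTt=4 ccWwtt=2 ccwwTT=1 ccwwTt=2 ccwwtt=1
ccWWtt hits 1/64; gcd=1; 1÷1/64÷1 = 1/64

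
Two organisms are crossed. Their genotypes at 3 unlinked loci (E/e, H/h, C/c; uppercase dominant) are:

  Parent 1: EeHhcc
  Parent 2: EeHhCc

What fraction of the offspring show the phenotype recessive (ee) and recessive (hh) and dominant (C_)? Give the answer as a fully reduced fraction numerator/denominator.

P(ee hh C_) = 1/32

EeHhcc gametes: EHc×2, Ehc×2, eHc×2, ehc×2
EeHhCc gametes: EHC×1, EHc×1, EhC×1, Ehc×1, eHC×1, eHc×1, ehC×1, ehc×1
EeHhcc×EeHhCc grid (8·8=64): EEHHCc=2 EEHHcc=2 EEHhCc=4 EEHhcc=4 EEhhCc=2 EEhhcc=2 EeHHCc=4 EeHHcc=4 EeHhCc=8 EeHhcc=8 EehhCc=4 Eehhcc=4 eeHHCc=2 eeHHcc=2 eeHhCc=4 eeHhcc=4 eehhCc=2 eehhcc=2
ee hh C_ hits 2/64; gcd=2; 2÷2/64÷2 = 1/32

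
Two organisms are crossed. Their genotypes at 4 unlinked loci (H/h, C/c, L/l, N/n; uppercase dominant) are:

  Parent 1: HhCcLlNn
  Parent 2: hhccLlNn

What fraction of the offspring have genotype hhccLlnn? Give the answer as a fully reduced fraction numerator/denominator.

HhCcLlNn gametes: HCLN×1, HCLn×1, HClN×1, HCln×1, HcLN×1, HcLn×1, HclN×1, Hcln×1, hCLN×1, hCLn×1, hClN×1, hCln×1, hcLN×1, hcLn×1, hclN×1, hcln×1
hhccLlNn gametes: hcLN×4, hcLn×4, hclN×4, hcln×4
HhCcLlNn×hhccLlNn grid (16·16=256): HhCcLLNN=4 HhCcLLNn=8 HhCcLLnn=4 HhCcLlNN=8 HhCcLlNn=16 HhCcLlnn=8 HhCcllNN=4 HhCcllNn=8 HhCcllnn=4 HhccLLNN=4 HhccLLNn=8 HhccLLnn=4 HhccLlNN=8 HhccLlNn=16 HhccLlnn=8 HhccllNN=4 HhccllNn=8 Hhccllnn=4 hhCcLLNN=4 hhCcLLNn=8 hhCcLLnn=4 hhCcLlNN=8 hhCcLlNn=16 hhCcLlnn=8 hhCcllNN=4 hhCcllNn=8 hhCcllnn=4 hhccLLNN=4 hhccLLNn=8 hhccLLnn=4 hhccLlNN=8 hhccLlNn=16 hhccLlnn=8 hhccllNN=4 hhccllNn=8 hhccllnn=4
hhccLlnn hits 8/256; gcd=8; 8÷8/256÷8 = 1/32

P(hhccLlnn) = 1/32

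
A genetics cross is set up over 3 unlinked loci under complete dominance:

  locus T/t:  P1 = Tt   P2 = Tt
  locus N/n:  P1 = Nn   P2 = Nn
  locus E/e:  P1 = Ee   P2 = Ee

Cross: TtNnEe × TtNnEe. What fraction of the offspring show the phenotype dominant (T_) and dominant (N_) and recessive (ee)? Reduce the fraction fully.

P(T_ N_ ee) = 9/64

TtNnEe gametes: TNE×1, TNe×1, TnE×1, Tne×1, tNE×1, tNe×1, tnE×1, tne×1
TtNnEe gametes: TNE×1, TNe×1, TnE×1, Tne×1, tNE×1, tNe×1, tnE×1, tne×1
TtNnEe×TtNnEe grid (8·8=64): TTNNEE=1 TTNNEe=2 TTNNee=1 TTNnEE=2 TTNnEe=4 TTNnee=2 TTnnEE=1 TTnnEe=2 TTnnee=1 TtNNEE=2 TtNNEe=4 TtNNee=2 TtNnEE=4 TtNnEe=8 TtNnee=4 TtnnEE=2 TtnnEe=4 Ttnnee=2 ttNNEE=1 ttNNEe=2 ttNNee=1 ttNnEE=2 ttNnEe=4 ttNnee=2 ttnnEE=1 ttnnEe=2 ttnnee=1
T_ N_ ee hits 9/64; gcd=1; 9÷1/64÷1 = 9/64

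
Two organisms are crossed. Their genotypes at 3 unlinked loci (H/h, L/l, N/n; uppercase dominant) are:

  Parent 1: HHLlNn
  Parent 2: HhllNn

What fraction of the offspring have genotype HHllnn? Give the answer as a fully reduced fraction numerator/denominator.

HHLlNn gametes: HLN×2, HLn×2, HlN×2, Hln×2
HhllNn gametes: HlN×2, Hln×2, hlN×2, hln×2
HHLlNn×HhllNn grid (8·8=64): HHLlNN=4 HHLlNn=8 HHLlnn=4 HHllNN=4 HHllNn=8 HHllnn=4 HhLlNN=4 HhLlNn=8 HhLlnn=4 HhllNN=4 HhllNn=8 Hhllnn=4
HHllnn hits 4/64; gcd=4; 4÷4/64÷4 = 1/16

P(HHllnn) = 1/16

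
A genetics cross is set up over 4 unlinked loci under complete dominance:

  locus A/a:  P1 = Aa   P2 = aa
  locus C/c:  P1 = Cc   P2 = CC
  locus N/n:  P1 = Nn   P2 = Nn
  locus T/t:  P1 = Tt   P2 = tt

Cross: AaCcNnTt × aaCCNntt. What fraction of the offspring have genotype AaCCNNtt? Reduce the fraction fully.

AaCcNnTt gametes: ACNT×1, ACNt×1, ACnT×1, ACnt×1, AcNT×1, AcNt×1, AcnT×1, Acnt×1, aCNT×1, aCNt×1, aCnT×1, aCnt×1, acNT×1, acNt×1, acnT×1, acnt×1
aaCCNntt gametes: aCNt×8, aCnt×8
AaCcNnTt×aaCCNntt grid (16·16=256): AaCCNNTt=8 AaCCNNtt=8 AaCCNnTt=16 AaCCNntt=16 AaCCnnTt=8 AaCCnntt=8 AaCcNNTt=8 AaCcNNtt=8 AaCcNnTt=16 AaCcNntt=16 AaCcnnTt=8 AaCcnntt=8 aaCCNNTt=8 aaCCNNtt=8 aaCCNnTt=16 aaCCNntt=16 aaCCnnTt=8 aaCCnntt=8 aaCcNNTt=8 aaCcNNtt=8 aaCcNnTt=16 aaCcNntt=16 aaCcnnTt=8 aaCcnntt=8
AaCCNNtt hits 8/256; gcd=8; 8÷8/256÷8 = 1/32

P(AaCCNNtt) = 1/32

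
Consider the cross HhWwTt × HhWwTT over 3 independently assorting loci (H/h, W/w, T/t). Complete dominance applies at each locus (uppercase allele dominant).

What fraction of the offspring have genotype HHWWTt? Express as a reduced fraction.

HhWwTt gametes: HWT×1, HWt×1, HwT×1, Hwt×1, hWT×1, hWt×1, hwT×1, hwt×1
HhWwTT gametes: HWT×2, HwT×2, hWT×2, hwT×2
HhWwTt×HhWwTT grid (8·8=64): HHWWTT=2 HHWWTt=2 HHWwTT=4 HHWwTt=4 HHwwTT=2 HHwwTt=2 HhWWTT=4 HhWWTt=4 HhWwTT=8 HhWwTt=8 HhwwTT=4 HhwwTt=4 hhWWTT=2 hhWWTt=2 hhWwTT=4 hhWwTt=4 hhwwTT=2 hhwwTt=2
HHWWTt hits 2/64; gcd=2; 2÷2/64÷2 = 1/32

P(HHWWTt) = 1/32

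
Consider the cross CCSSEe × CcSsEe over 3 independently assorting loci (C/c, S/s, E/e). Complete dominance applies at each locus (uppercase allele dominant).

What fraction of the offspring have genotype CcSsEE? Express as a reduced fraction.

CCSSEe gametes: CSE×4, CSe×4
CcSsEe gametes: CSE×1, CSe×1, CsE×1, Cse×1, cSE×1, cSe×1, csE×1, cse×1
CCSSEe×CcSsEe grid (8·8=64): CCSSEE=4 CCSSEe=8 CCSSee=4 CCSsEE=4 CCSsEe=8 CCSsee=4 CcSSEE=4 CcSSEe=8 CcSSee=4 CcSsEE=4 CcSsEe=8 CcSsee=4
CcSsEE hits 4/64; gcd=4; 4÷4/64÷4 = 1/16

P(CcSsEE) = 1/16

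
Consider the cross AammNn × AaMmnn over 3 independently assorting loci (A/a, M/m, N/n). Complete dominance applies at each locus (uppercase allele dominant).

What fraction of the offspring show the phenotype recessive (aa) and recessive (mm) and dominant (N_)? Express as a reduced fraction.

AammNn gametes: AmN×2, Amn×2, amN×2, amn×2
AaMmnn gametes: AMn×2, Amn×2, aMn×2, amn×2
AammNn×AaMmnn grid (8·8=64): AAMmNn=4 AAMmnn=4 AAmmNn=4 AAmmnn=4 AaMmNn=8 AaMmnn=8 AammNn=8 Aammnn=8 aaMmNn=4 aaMmnn=4 aammNn=4 aammnn=4
aa mm N_ hits 4/64; gcd=4; 4÷4/64÷4 = 1/16

P(aa mm N_) = 1/16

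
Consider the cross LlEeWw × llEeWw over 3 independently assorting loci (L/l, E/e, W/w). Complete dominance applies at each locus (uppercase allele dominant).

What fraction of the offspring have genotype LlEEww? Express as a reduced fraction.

P(LlEEww) = 1/32

LlEeWw gametes: LEW×1, LEw×1, LeW×1, Lew×1, lEW×1, lEw×1, leW×1, lew×1
llEeWw gametes: lEW×2, lEw×2, leW×2, lew×2
LlEeWw×llEeWw grid (8·8=64): LlEEWW=2 LlEEWw=4 LlEEww=2 LlEeWW=4 LlEeWw=8 LlEeww=4 LleeWW=2 LleeWw=4 Lleeww=2 llEEWW=2 llEEWw=4 llEEww=2 llEeWW=4 llEeWw=8 llEeww=4 lleeWW=2 lleeWw=4 lleeww=2
LlEEww hits 2/64; gcd=2; 2÷2/64÷2 = 1/32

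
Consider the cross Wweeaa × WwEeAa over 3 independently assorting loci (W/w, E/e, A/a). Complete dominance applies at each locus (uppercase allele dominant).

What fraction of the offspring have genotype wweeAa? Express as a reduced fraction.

P(wweeAa) = 1/16

Wweeaa gametes: Wea×4, wea×4
WwEeAa gametes: WEA×1, WEa×1, WeA×1, Wea×1, wEA×1, wEa×1, weA×1, wea×1
Wweeaa×WwEeAa grid (8·8=64): WWEeAa=4 WWEeaa=4 WWeeAa=4 WWeeaa=4 WwEeAa=8 WwEeaa=8 WweeAa=8 Wweeaa=8 wwEeAa=4 wwEeaa=4 wweeAa=4 wweeaa=4
wweeAa hits 4/64; gcd=4; 4÷4/64÷4 = 1/16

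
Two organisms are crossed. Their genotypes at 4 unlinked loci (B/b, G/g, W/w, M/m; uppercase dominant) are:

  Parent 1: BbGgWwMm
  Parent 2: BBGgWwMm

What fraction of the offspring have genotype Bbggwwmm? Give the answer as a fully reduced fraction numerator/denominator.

BbGgWwMm gametes: BGWM×1, BGWm×1, BGwM×1, BGwm×1, BgWM×1, BgWm×1, BgwM×1, Bgwm×1, bGWM×1, bGWm×1, bGwM×1, bGwm×1, bgWM×1, bgWm×1, bgwM×1, bgwm×1
BBGgWwMm gametes: BGWM×2, BGWm×2, BGwM×2, BGwm×2, BgWM×2, BgWm×2, BgwM×2, Bgwm×2
BbGgWwMm×BBGgWwMm grid (16·16=256): BBGGWWMM=2 BBGGWWMm=4 BBGGWWmm=2 BBGGWwMM=4 BBGGWwMm=8 BBGGWwmm=4 BBGGwwMM=2 BBGGwwMm=4 BBGGwwmm=2 BBGgWWMM=4 BBGgWWMm=8 BBGgWWmm=4 BBGgWwMM=8 BBGgWwMm=16 BBGgWwmm=8 BBGgwwMM=4 BBGgwwMm=8 BBGgwwmm=4 BBggWWMM=2 BBggWWMm=4 BBggWWmm=2 BBggWwMM=4 BBggWwMm=8 BBggWwmm=4 BBggwwMM=2 BBggwwMm=4 BBggwwmm=2 BbGGWWMM=2 BbGGWWMm=4 BbGGWWmm=2 BbGGWwMM=4 BbGGWwMm=8 BbGGWwmm=4 BbGGwwMM=2 BbGGwwMm=4 BbGGwwmm=2 BbGgWWMM=4 BbGgWWMm=8 BbGgWWmm=4 BbGgWwMM=8 BbGgWwMm=16 BbGgWwmm=8 BbGgwwMM=4 BbGgwwMm=8 BbGgwwmm=4 BbggWWMM=2 BbggWWMm=4 BbggWWmm=2 BbggWwMM=4 BbggWwMm=8 BbggWwmm=4 BbggwwMM=2 BbggwwMm=4 Bbggwwmm=2
Bbggwwmm hits 2/256; gcd=2; 2÷2/256÷2 = 1/128

P(Bbggwwmm) = 1/128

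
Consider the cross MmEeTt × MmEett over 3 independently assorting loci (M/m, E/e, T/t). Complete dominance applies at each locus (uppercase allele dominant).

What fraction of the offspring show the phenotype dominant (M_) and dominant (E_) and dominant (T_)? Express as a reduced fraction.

MmEeTt gametes: MET×1, MEt×1, MeT×1, Met×1, mET×1, mEt×1, meT×1, met×1
MmEett gametes: MEt×2, Met×2, mEt×2, met×2
MmEeTt×MmEett grid (8·8=64): MMEETt=2 MMEEtt=2 MMEeTt=4 MMEett=4 MMeeTt=2 MMeett=2 MmEETt=4 MmEEtt=4 MmEeTt=8 MmEett=8 MmeeTt=4 Mmeett=4 mmEETt=2 mmEEtt=2 mmEeTt=4 mmEett=4 mmeeTt=2 mmeett=2
M_ E_ T_ hits 18/64; gcd=2; 18÷2/64÷2 = 9/32

P(M_ E_ T_) = 9/32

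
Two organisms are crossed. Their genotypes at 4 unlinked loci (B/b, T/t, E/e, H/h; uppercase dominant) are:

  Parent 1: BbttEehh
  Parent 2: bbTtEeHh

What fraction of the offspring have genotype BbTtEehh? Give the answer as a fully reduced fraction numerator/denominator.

BbttEehh gametes: BtEh×4, Bteh×4, btEh×4, bteh×4
bbTtEeHh gametes: bTEH×2, bTEh×2, bTeH×2, bTeh×2, btEH×2, btEh×2, bteH×2, bteh×2
BbttEehh×bbTtEeHh grid (16·16=256): BbTtEEHh=8 BbTtEEhh=8 BbTtEeHh=16 BbTtEehh=16 BbTteeHh=8 BbTteehh=8 BbttEEHh=8 BbttEEhh=8 BbttEeHh=16 BbttEehh=16 BbtteeHh=8 Bbtteehh=8 bbTtEEHh=8 bbTtEEhh=8 bbTtEeHh=16 bbTtEehh=16 bbTteeHh=8 bbTteehh=8 bbttEEHh=8 bbttEEhh=8 bbttEeHh=16 bbttEehh=16 bbtteeHh=8 bbtteehh=8
BbTtEehh hits 16/256; gcd=16; 16÷16/256÷16 = 1/16

P(BbTtEehh) = 1/16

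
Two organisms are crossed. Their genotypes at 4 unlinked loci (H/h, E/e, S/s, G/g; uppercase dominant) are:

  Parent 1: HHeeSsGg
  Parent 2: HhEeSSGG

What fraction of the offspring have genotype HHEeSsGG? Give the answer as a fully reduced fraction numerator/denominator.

HHeeSsGg gametes: HeSG×4, HeSg×4, HesG×4, Hesg×4
HhEeSSGG gametes: HESG×4, HeSG×4, hESG×4, heSG×4
HHeeSsGg×HhEeSSGG grid (16·16=256): HHEeSSGG=16 HHEeSSGg=16 HHEeSsGG=16 HHEeSsGg=16 HHeeSSGG=16 HHeeSSGg=16 HHeeSsGG=16 HHeeSsGg=16 HhEeSSGG=16 HhEeSSGg=16 HhEeSsGG=16 HhEeSsGg=16 HheeSSGG=16 HheeSSGg=16 HheeSsGG=16 HheeSsGg=16
HHEeSsGG hits 16/256; gcd=16; 16÷16/256÷16 = 1/16

P(HHEeSsGG) = 1/16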